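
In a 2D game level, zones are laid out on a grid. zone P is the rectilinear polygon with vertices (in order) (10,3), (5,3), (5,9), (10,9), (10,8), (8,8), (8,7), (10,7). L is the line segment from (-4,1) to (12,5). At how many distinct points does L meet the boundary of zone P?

The segment meets the boundary at (10,4.5), (5,3.25).

2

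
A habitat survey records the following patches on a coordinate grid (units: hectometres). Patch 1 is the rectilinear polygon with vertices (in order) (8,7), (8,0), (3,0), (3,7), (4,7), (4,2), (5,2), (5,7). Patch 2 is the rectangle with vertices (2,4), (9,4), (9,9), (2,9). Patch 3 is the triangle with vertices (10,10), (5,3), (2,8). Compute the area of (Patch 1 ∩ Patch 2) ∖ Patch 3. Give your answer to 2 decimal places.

5.14

|Patch 1 ∩ Patch 2| = 12.
|(Patch 1 ∩ Patch 2) ∩ Patch 3| = 6.8571.
|(Patch 1 ∩ Patch 2) ∖ Patch 3| = 12 − 6.8571 = 5.14.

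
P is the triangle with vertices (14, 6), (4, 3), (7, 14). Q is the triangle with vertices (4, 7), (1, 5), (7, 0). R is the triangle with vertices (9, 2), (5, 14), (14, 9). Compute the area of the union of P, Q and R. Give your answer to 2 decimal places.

74.31

By inclusion–exclusion:
Individual areas: |P| = 50.5, |Q| = 13.5, |R| = 44.
|P∩Q| = 1.7046.
|P∩R| = 31.9845.
|Q∩R| = 0.
|P∩Q∩R| = 0.
|P ∪ Q ∪ R| = 108 − 33.6892 + 0 = 74.31.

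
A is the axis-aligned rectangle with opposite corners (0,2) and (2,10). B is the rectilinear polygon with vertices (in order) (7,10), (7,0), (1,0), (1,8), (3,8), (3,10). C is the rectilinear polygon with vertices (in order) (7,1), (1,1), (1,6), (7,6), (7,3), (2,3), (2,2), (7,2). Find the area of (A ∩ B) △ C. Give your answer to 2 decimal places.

|A ∩ B| = 6.
|(A ∩ B) ∩ C| = 4.
|(A ∩ B) △ C| = 6 + 25 − 8 = 23.00.

23.00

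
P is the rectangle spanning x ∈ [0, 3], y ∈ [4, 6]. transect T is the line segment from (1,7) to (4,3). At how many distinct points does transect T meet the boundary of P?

The segment meets the boundary at (3,4.333), (1.75,6).

2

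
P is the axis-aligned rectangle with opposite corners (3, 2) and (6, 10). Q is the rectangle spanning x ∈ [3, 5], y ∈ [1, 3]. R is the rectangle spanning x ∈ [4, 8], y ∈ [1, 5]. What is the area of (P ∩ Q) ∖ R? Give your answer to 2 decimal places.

|P ∩ Q| = 2.
|(P ∩ Q) ∩ R| = 1.
|(P ∩ Q) ∖ R| = 2 − 1 = 1.00.

1.00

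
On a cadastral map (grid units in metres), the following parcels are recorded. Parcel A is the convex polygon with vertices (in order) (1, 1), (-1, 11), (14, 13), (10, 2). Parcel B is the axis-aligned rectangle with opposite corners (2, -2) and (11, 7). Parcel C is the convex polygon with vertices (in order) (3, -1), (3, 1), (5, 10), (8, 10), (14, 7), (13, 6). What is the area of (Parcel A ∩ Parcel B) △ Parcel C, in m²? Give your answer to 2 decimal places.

|Parcel A ∩ Parcel B| = 47.1806.
|(Parcel A ∩ Parcel B) ∩ Parcel C| = 33.4073.
|(Parcel A ∩ Parcel B) △ Parcel C| = 47.1806 + 60.5 − 66.8145 = 40.87.

40.87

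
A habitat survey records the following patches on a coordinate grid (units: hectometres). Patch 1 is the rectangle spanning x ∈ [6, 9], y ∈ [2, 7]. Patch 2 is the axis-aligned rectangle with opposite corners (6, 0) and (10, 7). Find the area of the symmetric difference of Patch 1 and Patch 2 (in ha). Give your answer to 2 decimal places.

|Patch 1∩Patch 2|: x∈[6,9], y∈[2,7] → 3·5 = 15.
|Patch 1 △ Patch 2| = |Patch 1| + |Patch 2| − 2·|Patch 1∩Patch 2| = 15 + 28 − 30 = 13.00.

13.00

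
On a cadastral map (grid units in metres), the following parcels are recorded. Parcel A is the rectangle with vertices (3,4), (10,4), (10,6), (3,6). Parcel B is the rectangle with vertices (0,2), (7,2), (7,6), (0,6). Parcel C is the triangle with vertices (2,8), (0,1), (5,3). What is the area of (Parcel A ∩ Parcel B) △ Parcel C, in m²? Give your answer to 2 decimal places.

|Parcel A ∩ Parcel B| = 8.
|(Parcel A ∩ Parcel B) ∩ Parcel C| = 1.6.
|(Parcel A ∩ Parcel B) △ Parcel C| = 8 + 15.5 − 3.2 = 20.30.

20.30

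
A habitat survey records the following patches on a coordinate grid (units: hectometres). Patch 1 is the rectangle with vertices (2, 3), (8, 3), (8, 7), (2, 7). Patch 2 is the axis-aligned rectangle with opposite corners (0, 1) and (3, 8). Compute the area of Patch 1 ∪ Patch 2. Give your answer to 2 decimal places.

41.00

By inclusion–exclusion:
Individual areas: |Patch 1| = 24, |Patch 2| = 21.
|Patch 1∩Patch 2|: x∈[2,3], y∈[3,7] → 1·4 = 4.
|Patch 1 ∪ Patch 2| = 45 − 4 = 41.00.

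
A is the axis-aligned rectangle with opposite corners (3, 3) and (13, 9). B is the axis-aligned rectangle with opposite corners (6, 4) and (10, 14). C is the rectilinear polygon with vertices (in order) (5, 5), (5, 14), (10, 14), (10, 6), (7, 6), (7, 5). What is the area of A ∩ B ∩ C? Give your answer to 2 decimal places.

13.00

The intersection is the polygon with vertices (10,6), (7,6), (7,5), (6,5), (6,9), (10,9).
By the shoelace formula its area is 13.00.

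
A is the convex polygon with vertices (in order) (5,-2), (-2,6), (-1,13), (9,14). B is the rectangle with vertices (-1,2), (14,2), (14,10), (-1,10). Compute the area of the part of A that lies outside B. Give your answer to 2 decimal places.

|A| = 106.5, |A∩B| = 60.4286.
|A ∖ B| = |A| − |A∩B| = 106.5 − 60.4286 = 46.07.

46.07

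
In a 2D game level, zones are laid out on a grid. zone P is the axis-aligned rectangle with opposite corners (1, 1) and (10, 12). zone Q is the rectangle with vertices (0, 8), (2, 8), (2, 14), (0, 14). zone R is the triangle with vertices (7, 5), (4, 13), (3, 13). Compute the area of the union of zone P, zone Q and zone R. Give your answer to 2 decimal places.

107.94

By inclusion–exclusion:
Individual areas: |zone P| = 99, |zone Q| = 12, |zone R| = 4.
|zone P∩zone Q|: x∈[1,2], y∈[8,12] → 1·4 = 4.
|zone P∩zone R| = 3.0625.
|zone Q∩zone R| = 0.
|zone P∩zone Q∩zone R| = 0.
|zone P ∪ zone Q ∪ zone R| = 115 − 7.0625 + 0 = 107.94.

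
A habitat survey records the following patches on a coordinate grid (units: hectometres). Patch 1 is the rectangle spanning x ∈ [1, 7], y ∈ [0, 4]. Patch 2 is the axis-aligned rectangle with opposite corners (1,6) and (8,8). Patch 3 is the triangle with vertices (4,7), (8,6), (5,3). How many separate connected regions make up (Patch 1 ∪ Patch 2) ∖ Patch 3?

2

(Patch 1 ∪ Patch 2) ∖ Patch 3 splits into 2 disjoint pieces (area 23.375, area 12.125).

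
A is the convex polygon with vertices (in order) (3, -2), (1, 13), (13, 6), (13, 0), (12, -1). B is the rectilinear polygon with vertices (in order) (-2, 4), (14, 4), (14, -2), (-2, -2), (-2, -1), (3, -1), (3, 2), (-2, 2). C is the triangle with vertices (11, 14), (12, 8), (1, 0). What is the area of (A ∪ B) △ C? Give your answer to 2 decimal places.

137.41

|A ∪ B| = 142.6.
|(A ∪ B) ∩ C| = 21.0935.
|(A ∪ B) △ C| = 142.6 + 37 − 42.1869 = 137.41.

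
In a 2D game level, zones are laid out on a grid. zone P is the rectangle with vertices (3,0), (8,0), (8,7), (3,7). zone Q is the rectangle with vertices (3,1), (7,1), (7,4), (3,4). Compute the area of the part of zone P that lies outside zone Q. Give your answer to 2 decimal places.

|zone P∩zone Q|: x∈[3,7], y∈[1,4] → 4·3 = 12.
|zone P| = 35.
|zone P ∖ zone Q| = |zone P| − |zone P∩zone Q| = 35 − 12 = 23.00.

23.00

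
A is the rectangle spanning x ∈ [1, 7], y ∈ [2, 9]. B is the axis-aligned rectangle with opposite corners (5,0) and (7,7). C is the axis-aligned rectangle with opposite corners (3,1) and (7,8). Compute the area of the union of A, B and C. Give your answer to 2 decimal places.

By inclusion–exclusion:
Individual areas: |A| = 42, |B| = 14, |C| = 28.
|A∩B|: x∈[5,7], y∈[2,7] → 2·5 = 10.
|A∩C|: x∈[3,7], y∈[2,8] → 4·6 = 24.
|B∩C|: x∈[5,7], y∈[1,7] → 2·6 = 12.
|A∩B∩C| = 10.
|A ∪ B ∪ C| = 84 − 46 + 10 = 48.00.

48.00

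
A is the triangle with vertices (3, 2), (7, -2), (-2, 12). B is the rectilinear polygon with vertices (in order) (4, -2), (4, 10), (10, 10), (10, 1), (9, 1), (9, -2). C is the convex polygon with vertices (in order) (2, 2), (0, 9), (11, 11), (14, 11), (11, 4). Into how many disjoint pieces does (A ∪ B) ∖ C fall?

(A ∪ B) ∖ C splits into 3 disjoint pieces (area 28.5111, area 1.219, area 0.2045).

3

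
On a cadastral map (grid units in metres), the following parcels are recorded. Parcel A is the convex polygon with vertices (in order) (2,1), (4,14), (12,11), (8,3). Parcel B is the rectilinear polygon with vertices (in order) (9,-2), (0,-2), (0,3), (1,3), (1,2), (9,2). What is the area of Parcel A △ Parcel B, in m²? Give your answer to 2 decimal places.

|Parcel A| = 75, |Parcel B| = 37, |Parcel A∩Parcel B| = 1.4231.
|Parcel A △ Parcel B| = |Parcel A| + |Parcel B| − 2·|Parcel A∩Parcel B| = 75 + 37 − 2.8462 = 109.15.

109.15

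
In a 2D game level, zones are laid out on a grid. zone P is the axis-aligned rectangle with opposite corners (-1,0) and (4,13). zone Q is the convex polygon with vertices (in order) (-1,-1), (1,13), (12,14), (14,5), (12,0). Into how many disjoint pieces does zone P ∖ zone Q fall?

zone P ∖ zone Q is a single connected region.

1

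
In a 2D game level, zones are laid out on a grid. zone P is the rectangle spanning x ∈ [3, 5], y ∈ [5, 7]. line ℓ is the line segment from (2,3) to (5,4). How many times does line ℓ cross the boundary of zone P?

The segment lies entirely outside zone P and never meets its boundary.

0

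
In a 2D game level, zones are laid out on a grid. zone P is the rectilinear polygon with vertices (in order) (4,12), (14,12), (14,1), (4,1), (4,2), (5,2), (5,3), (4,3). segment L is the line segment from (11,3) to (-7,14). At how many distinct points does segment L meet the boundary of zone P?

1

The segment meets the boundary at (4,7.278).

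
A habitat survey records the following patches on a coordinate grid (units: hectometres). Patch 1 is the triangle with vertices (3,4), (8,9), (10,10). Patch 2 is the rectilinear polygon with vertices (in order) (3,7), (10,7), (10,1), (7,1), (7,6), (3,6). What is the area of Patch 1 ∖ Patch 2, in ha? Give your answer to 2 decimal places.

|Patch 1| = 2.5, |Patch 1∩Patch 2| = 0.4167.
|Patch 1 ∖ Patch 2| = |Patch 1| − |Patch 1∩Patch 2| = 2.5 − 0.4167 = 2.08.

2.08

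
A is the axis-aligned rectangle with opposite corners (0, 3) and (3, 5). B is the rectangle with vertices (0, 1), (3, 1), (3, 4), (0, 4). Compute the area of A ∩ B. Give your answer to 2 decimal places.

|A∩B|: x∈[0,3], y∈[3,4] → 3·1 = 3.

3.00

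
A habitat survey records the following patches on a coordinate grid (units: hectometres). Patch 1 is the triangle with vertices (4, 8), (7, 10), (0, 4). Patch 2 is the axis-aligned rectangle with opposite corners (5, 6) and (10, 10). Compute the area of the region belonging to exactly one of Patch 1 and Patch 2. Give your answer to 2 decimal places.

|Patch 1| = 2, |Patch 2| = 20, |Patch 1∩Patch 2| = 0.381.
|Patch 1 △ Patch 2| = |Patch 1| + |Patch 2| − 2·|Patch 1∩Patch 2| = 2 + 20 − 0.7619 = 21.24.

21.24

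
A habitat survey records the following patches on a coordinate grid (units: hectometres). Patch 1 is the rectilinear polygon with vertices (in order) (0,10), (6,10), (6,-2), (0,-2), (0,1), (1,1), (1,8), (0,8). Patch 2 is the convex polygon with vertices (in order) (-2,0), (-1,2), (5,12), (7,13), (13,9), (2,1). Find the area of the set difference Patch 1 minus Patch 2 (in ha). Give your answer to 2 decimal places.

31.85

|Patch 1| = 65, |Patch 1∩Patch 2| = 33.1485.
|Patch 1 ∖ Patch 2| = |Patch 1| − |Patch 1∩Patch 2| = 65 − 33.1485 = 31.85.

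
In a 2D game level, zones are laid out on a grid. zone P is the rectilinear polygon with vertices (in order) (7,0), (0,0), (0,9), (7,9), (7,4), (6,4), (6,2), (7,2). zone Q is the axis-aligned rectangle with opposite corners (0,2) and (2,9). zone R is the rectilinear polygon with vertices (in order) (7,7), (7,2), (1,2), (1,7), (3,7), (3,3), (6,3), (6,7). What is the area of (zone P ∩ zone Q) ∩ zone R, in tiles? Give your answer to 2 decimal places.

5.00

The region (zone P ∩ zone Q) ∩ zone R is the polygon with vertices (2,2), (1,2), (1,7), (2,7).
By the shoelace formula its area is 5.00.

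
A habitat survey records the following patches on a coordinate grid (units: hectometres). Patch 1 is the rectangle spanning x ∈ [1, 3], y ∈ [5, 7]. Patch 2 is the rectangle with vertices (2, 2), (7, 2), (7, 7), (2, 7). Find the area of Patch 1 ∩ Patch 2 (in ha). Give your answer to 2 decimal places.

2.00

|Patch 1∩Patch 2|: x∈[2,3], y∈[5,7] → 1·2 = 2.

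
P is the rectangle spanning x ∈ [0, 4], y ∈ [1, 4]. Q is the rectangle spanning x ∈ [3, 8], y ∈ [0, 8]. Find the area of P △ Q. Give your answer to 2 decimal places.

|P∩Q|: x∈[3,4], y∈[1,4] → 1·3 = 3.
|P △ Q| = |P| + |Q| − 2·|P∩Q| = 12 + 40 − 6 = 46.00.

46.00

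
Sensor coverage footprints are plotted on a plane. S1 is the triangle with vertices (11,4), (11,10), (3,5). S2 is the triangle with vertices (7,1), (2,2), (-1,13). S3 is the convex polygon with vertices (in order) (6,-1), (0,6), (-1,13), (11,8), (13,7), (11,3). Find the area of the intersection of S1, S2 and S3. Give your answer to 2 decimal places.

0.51

The intersection is the polygon with vertices (3.941,5.588), (4.455,4.818), (3,5).
By the shoelace formula its area is 0.51.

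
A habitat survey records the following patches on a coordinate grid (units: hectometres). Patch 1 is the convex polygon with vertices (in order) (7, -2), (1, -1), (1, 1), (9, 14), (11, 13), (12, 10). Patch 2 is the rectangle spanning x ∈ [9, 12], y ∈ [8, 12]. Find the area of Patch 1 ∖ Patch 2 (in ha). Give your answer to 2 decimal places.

|Patch 1| = 87.5, |Patch 1∩Patch 2| = 10.5.
|Patch 1 ∖ Patch 2| = |Patch 1| − |Patch 1∩Patch 2| = 87.5 − 10.5 = 77.00.

77.00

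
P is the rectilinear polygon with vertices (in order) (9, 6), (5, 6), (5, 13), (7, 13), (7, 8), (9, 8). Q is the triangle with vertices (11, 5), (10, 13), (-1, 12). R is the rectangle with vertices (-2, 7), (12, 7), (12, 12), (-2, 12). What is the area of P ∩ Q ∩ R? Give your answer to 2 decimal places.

10.07

The intersection is the polygon with vertices (7,8), (9,8), (9,7), (7.571,7), (5,8.5), (5,12), (7,12).
By the shoelace formula its area is 10.07.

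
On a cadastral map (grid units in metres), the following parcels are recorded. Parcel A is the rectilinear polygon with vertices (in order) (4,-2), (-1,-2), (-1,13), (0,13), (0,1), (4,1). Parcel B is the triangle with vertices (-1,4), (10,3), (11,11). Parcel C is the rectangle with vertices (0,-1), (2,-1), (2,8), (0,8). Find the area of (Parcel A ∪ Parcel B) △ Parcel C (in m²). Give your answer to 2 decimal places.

|Parcel A ∪ Parcel B| = 71.1629.
|(Parcel A ∪ Parcel B) ∩ Parcel C| = 6.697.
|(Parcel A ∪ Parcel B) △ Parcel C| = 71.1629 + 18 − 13.3939 = 75.77.

75.77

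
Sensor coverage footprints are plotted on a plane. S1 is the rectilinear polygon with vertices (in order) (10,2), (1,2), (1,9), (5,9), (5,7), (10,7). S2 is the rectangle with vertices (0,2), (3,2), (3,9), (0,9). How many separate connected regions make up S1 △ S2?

S1 △ S2 splits into 2 disjoint pieces (area 39, area 7).

2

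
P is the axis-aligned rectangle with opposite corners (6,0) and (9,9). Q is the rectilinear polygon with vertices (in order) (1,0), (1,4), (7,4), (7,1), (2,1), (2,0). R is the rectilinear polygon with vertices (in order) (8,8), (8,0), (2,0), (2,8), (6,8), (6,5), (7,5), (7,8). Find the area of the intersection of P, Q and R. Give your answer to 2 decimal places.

The intersection is the polygon with vertices (7,4), (7,1), (6,1), (6,4).
By the shoelace formula its area is 3.00.

3.00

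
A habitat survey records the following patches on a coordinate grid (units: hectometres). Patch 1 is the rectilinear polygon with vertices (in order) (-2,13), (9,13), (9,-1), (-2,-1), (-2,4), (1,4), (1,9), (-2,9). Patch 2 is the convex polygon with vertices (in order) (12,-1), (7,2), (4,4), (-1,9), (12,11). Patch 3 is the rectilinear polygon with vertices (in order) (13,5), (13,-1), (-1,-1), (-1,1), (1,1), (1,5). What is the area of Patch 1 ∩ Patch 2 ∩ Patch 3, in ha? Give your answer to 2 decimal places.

13.70

The intersection is the polygon with vertices (7,2), (4,4), (3,5), (9,5), (9,0.8).
By the shoelace formula its area is 13.70.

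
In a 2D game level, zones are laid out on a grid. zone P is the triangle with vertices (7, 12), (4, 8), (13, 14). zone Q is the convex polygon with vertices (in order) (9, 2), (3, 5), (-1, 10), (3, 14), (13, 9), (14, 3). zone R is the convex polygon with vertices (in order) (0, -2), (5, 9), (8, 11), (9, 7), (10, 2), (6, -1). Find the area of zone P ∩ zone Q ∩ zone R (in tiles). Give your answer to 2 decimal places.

1.05

The intersection is the polygon with vertices (4.783,8.522), (5,9), (8,11), (8.071,10.714).
By the shoelace formula its area is 1.05.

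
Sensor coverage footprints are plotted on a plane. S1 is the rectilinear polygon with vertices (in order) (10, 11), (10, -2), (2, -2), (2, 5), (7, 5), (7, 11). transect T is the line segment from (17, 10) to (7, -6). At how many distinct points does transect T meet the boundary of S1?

2

The segment meets the boundary at (9.5,-2), (10,-1.2).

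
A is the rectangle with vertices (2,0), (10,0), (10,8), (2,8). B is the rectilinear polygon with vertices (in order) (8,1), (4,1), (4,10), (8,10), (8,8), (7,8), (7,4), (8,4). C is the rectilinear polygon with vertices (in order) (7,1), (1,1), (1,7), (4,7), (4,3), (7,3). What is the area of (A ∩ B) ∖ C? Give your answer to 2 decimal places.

|A ∩ B| = 24.
|(A ∩ B) ∩ C| = 6.
|(A ∩ B) ∖ C| = 24 − 6 = 18.00.

18.00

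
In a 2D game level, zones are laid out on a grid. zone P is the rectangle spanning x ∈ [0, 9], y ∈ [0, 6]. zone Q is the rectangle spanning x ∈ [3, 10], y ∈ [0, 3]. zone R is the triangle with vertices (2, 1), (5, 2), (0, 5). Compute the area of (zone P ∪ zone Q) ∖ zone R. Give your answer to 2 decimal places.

|zone P ∪ zone Q| = 57.
|(zone P ∪ zone Q) ∩ zone R| = 7.
|(zone P ∪ zone Q) ∖ zone R| = 57 − 7 = 50.00.

50.00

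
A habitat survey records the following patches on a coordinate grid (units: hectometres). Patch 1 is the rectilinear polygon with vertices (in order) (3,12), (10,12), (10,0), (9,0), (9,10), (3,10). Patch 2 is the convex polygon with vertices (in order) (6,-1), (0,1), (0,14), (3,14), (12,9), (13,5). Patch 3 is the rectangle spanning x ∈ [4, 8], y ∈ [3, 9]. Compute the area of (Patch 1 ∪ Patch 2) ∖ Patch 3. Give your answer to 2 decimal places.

119.71

|Patch 1 ∪ Patch 2| = 143.7111.
|(Patch 1 ∪ Patch 2) ∩ Patch 3| = 24.
|(Patch 1 ∪ Patch 2) ∖ Patch 3| = 143.7111 − 24 = 119.71.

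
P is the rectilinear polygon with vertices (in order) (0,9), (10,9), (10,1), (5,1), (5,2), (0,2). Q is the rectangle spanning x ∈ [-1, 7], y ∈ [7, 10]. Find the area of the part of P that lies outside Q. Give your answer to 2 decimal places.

|P| = 75, |P∩Q| = 14.
|P ∖ Q| = |P| − |P∩Q| = 75 − 14 = 61.00.

61.00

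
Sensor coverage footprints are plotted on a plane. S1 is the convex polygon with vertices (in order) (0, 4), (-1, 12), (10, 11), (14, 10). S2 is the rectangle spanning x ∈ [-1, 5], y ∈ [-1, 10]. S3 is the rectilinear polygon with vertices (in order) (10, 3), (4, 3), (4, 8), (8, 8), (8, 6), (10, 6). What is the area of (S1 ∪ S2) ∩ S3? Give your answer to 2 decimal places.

8.64

The region (S1 ∪ S2) ∩ S3 is the polygon with vertices (5,6.143), (5,3), (4,3), (4,8), (8,8), (8,7.429).
By the shoelace formula its area is 8.64.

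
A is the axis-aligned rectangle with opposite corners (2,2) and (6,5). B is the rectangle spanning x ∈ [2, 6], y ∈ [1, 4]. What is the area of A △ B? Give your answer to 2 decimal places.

|A∩B|: x∈[2,6], y∈[2,4] → 4·2 = 8.
|A △ B| = |A| + |B| − 2·|A∩B| = 12 + 12 − 16 = 8.00.

8.00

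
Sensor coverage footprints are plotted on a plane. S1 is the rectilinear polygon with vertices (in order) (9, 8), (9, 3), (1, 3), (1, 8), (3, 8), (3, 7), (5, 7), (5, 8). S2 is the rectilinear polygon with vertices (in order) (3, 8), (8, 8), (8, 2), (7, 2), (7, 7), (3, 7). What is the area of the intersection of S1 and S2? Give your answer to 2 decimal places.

7.00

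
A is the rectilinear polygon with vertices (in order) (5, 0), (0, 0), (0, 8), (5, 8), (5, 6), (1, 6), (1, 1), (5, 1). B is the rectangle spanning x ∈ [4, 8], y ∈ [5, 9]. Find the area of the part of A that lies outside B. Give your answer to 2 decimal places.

|A| = 20, |A∩B| = 2.
|A ∖ B| = |A| − |A∩B| = 20 − 2 = 18.00.

18.00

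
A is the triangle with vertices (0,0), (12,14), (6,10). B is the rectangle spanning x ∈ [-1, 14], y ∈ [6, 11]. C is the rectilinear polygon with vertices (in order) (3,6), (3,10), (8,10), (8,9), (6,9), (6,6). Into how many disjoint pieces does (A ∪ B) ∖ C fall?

2

(A ∪ B) ∖ C splits into 2 disjoint pieces (area 4.6286, area 63.8929).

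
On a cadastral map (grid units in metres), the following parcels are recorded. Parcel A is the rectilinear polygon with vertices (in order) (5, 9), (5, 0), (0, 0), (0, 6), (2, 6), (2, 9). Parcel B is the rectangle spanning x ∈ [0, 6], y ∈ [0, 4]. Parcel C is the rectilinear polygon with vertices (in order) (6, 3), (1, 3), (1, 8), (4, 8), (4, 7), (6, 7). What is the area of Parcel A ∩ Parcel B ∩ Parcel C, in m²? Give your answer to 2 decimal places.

4.00

The intersection is the polygon with vertices (5,4), (5,3), (1,3), (1,4).
By the shoelace formula its area is 4.00.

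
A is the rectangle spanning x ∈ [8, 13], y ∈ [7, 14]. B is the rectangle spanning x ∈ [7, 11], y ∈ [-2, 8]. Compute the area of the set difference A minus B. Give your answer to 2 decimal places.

32.00

|A∩B|: x∈[8,11], y∈[7,8] → 3·1 = 3.
|A| = 35.
|A ∖ B| = |A| − |A∩B| = 35 − 3 = 32.00.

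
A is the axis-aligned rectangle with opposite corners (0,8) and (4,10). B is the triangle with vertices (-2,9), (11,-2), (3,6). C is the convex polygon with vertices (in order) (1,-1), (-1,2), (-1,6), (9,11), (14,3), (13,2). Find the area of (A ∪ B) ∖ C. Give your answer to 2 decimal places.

9.46

|A ∪ B| = 16.
|(A ∪ B) ∩ C| = 6.5441.
|(A ∪ B) ∖ C| = 16 − 6.5441 = 9.46.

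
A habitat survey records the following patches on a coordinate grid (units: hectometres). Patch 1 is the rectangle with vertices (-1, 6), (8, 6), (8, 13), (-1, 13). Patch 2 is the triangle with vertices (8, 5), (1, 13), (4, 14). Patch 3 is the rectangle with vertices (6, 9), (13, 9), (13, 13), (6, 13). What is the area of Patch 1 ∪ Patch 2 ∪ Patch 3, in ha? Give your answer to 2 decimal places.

84.94

By inclusion–exclusion:
Individual areas: |Patch 1| = 63, |Patch 2| = 15.5, |Patch 3| = 28.
|Patch 1∩Patch 2| = 13.5625.
|Patch 1∩Patch 3|: x∈[6,8], y∈[9,13] → 2·4 = 8.
|Patch 2∩Patch 3| = 0.0556.
|Patch 1∩Patch 2∩Patch 3| = 0.0556.
|Patch 1 ∪ Patch 2 ∪ Patch 3| = 106.5 − 21.6181 + 0.0556 = 84.94.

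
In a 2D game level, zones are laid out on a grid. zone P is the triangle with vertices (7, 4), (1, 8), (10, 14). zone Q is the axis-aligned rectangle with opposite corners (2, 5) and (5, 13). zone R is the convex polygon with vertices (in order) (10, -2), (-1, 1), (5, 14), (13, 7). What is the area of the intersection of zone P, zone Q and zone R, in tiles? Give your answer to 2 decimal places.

The intersection is the polygon with vertices (2,7.5), (2.778,9.185), (5,10.667), (5,5.333), (2,7.333).
By the shoelace formula its area is 9.55.

9.55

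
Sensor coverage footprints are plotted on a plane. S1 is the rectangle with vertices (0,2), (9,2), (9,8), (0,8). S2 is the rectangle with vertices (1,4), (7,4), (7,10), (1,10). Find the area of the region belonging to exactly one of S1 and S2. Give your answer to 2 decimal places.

42.00

|S1∩S2|: x∈[1,7], y∈[4,8] → 6·4 = 24.
|S1 △ S2| = |S1| + |S2| − 2·|S1∩S2| = 54 + 36 − 48 = 42.00.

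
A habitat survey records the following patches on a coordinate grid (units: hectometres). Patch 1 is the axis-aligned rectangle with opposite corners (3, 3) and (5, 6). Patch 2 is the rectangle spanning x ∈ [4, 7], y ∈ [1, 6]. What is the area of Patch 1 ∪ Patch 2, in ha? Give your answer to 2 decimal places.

18.00

By inclusion–exclusion:
Individual areas: |Patch 1| = 6, |Patch 2| = 15.
|Patch 1∩Patch 2|: x∈[4,5], y∈[3,6] → 1·3 = 3.
|Patch 1 ∪ Patch 2| = 21 − 3 = 18.00.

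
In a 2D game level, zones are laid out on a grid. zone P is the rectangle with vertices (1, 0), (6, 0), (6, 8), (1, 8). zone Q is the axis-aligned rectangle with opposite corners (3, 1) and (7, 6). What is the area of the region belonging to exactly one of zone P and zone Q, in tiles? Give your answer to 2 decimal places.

30.00

|zone P∩zone Q|: x∈[3,6], y∈[1,6] → 3·5 = 15.
|zone P △ zone Q| = |zone P| + |zone Q| − 2·|zone P∩zone Q| = 40 + 20 − 30 = 30.00.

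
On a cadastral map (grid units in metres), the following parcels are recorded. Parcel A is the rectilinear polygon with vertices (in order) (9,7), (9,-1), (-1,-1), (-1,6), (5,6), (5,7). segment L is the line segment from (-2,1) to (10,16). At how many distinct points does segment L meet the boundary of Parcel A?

The segment meets the boundary at (2,6), (-1,2.25).

2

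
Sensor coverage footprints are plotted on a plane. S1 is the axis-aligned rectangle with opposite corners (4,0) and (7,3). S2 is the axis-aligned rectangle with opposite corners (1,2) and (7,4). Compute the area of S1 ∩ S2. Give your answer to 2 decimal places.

|S1∩S2|: x∈[4,7], y∈[2,3] → 3·1 = 3.

3.00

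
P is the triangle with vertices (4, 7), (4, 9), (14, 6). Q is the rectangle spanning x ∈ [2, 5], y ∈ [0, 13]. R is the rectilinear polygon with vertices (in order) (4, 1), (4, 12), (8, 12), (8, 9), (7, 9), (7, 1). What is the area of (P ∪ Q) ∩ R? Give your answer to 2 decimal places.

14.20

The region (P ∪ Q) ∩ R is the polygon with vertices (5,6.9), (5,1), (4,1), (4,12), (5,12), (5,8.7), (7,8.1), (7,6.7).
By the shoelace formula its area is 14.20.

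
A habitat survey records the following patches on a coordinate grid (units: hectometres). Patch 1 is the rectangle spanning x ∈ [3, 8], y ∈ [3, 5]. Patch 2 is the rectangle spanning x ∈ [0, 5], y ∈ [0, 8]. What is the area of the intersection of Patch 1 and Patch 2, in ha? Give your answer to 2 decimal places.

|Patch 1∩Patch 2|: x∈[3,5], y∈[3,5] → 2·2 = 4.

4.00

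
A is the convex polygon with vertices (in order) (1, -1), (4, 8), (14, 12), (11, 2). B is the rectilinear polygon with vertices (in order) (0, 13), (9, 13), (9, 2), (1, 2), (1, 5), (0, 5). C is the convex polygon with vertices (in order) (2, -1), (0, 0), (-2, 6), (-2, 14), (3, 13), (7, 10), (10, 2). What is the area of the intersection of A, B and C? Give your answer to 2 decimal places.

36.36

The intersection is the polygon with vertices (7.261,9.304), (9,4.667), (9,2), (2,2), (4,8).
By the shoelace formula its area is 36.36.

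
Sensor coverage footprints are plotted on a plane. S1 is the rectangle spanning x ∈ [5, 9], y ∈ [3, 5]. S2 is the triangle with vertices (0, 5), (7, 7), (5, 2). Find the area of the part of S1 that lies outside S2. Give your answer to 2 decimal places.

6.40

|S1| = 8, |S1∩S2| = 1.6.
|S1 ∖ S2| = |S1| − |S1∩S2| = 8 − 1.6 = 6.40.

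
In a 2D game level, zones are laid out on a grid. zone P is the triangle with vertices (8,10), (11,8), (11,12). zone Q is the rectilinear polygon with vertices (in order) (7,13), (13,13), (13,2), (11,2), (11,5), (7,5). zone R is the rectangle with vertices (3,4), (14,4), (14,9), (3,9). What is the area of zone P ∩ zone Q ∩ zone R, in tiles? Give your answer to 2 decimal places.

The intersection is the polygon with vertices (11,8), (9.5,9), (11,9).
By the shoelace formula its area is 0.75.

0.75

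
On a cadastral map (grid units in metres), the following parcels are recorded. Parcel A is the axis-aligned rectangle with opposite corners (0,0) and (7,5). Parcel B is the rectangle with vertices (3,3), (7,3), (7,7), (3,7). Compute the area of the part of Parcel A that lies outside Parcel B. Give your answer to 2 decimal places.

|Parcel A∩Parcel B|: x∈[3,7], y∈[3,5] → 4·2 = 8.
|Parcel A| = 35.
|Parcel A ∖ Parcel B| = |Parcel A| − |Parcel A∩Parcel B| = 35 − 8 = 27.00.

27.00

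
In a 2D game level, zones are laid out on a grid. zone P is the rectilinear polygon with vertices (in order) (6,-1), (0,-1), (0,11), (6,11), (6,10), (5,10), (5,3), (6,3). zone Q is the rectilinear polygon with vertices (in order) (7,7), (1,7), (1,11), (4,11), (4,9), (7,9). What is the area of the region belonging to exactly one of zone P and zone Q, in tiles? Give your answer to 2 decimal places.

|zone P| = 65, |zone Q| = 18, |zone P∩zone Q| = 14.
|zone P △ zone Q| = |zone P| + |zone Q| − 2·|zone P∩zone Q| = 65 + 18 − 28 = 55.00.

55.00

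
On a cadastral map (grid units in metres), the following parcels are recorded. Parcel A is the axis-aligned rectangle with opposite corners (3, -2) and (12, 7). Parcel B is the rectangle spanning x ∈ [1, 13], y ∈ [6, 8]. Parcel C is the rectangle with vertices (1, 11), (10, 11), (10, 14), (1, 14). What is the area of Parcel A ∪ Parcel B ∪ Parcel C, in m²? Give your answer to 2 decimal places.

123.00

By inclusion–exclusion:
Individual areas: |Parcel A| = 81, |Parcel B| = 24, |Parcel C| = 27.
|Parcel A∩Parcel B|: x∈[3,12], y∈[6,7] → 9·1 = 9.
|Parcel A∩Parcel C| = 0 (no overlap).
|Parcel B∩Parcel C| = 0 (no overlap).
|Parcel A∩Parcel B∩Parcel C| = 0.
|Parcel A ∪ Parcel B ∪ Parcel C| = 132 − 9 + 0 = 123.00.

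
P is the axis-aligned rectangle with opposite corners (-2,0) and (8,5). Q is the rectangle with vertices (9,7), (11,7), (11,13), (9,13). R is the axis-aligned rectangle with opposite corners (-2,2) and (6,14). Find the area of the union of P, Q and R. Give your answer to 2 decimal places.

By inclusion–exclusion:
Individual areas: |P| = 50, |Q| = 12, |R| = 96.
|P∩Q| = 0 (no overlap).
|P∩R|: x∈[-2,6], y∈[2,5] → 8·3 = 24.
|Q∩R| = 0 (no overlap).
|P∩Q∩R| = 0.
|P ∪ Q ∪ R| = 158 − 24 + 0 = 134.00.

134.00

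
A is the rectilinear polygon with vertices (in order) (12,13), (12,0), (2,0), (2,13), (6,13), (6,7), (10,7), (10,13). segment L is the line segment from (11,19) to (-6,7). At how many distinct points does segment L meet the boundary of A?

The segment meets the boundary at (2,12.647), (2.5,13).

2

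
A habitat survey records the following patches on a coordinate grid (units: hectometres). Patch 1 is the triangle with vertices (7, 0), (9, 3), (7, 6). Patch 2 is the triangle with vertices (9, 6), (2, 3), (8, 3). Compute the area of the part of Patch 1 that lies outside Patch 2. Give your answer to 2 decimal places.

3.69

|Patch 1| = 6, |Patch 1∩Patch 2| = 2.3095.
|Patch 1 ∖ Patch 2| = |Patch 1| − |Patch 1∩Patch 2| = 6 − 2.3095 = 3.69.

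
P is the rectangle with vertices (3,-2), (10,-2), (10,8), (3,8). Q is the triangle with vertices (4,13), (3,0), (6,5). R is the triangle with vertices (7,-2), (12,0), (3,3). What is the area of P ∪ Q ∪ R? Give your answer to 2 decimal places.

75.55

By inclusion–exclusion:
Individual areas: |P| = 70, |Q| = 17, |R| = 16.5.
|P∩Q| = 12.9135.
|P∩R| = 15.0333.
|Q∩R| = 0.6854.
|P∩Q∩R| = 0.6854.
|P ∪ Q ∪ R| = 103.5 − 28.6322 + 0.6854 = 75.55.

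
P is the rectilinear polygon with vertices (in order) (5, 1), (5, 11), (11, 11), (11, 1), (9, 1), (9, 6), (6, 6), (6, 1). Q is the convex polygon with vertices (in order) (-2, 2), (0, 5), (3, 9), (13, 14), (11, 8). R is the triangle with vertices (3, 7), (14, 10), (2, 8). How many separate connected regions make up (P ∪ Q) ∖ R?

2

(P ∪ Q) ∖ R splits into 2 disjoint pieces (area 45.9211, area 23.2339).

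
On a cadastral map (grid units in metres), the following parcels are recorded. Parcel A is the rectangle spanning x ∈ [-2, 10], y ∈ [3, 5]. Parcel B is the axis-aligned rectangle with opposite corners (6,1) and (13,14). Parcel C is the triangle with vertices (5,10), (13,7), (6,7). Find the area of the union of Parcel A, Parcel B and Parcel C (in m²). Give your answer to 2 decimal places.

108.31

By inclusion–exclusion:
Individual areas: |Parcel A| = 24, |Parcel B| = 91, |Parcel C| = 10.5.
|Parcel A∩Parcel B|: x∈[6,10], y∈[3,5] → 4·2 = 8.
|Parcel A∩Parcel C| = 0.
|Parcel B∩Parcel C| = 9.1875.
|Parcel A∩Parcel B∩Parcel C| = 0.
|Parcel A ∪ Parcel B ∪ Parcel C| = 125.5 − 17.1875 + 0 = 108.31.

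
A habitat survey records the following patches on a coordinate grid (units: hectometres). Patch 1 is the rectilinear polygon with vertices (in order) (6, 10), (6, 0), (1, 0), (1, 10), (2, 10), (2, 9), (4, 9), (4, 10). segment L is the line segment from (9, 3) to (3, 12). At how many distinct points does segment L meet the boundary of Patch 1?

The segment meets the boundary at (4.333,10), (6,7.5).

2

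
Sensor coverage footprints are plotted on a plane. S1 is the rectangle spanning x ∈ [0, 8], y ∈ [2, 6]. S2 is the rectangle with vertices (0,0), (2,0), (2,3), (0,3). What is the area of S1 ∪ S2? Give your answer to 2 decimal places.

36.00

By inclusion–exclusion:
Individual areas: |S1| = 32, |S2| = 6.
|S1∩S2|: x∈[0,2], y∈[2,3] → 2·1 = 2.
|S1 ∪ S2| = 38 − 2 = 36.00.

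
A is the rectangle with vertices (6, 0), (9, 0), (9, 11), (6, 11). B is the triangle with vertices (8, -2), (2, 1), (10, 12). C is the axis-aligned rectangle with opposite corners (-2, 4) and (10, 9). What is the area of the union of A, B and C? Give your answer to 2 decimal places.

By inclusion–exclusion:
Individual areas: |A| = 33, |B| = 45, |C| = 60.
|A∩B| = 23.9018.
|A∩C|: x∈[6,9], y∈[4,9] → 3·5 = 15.
|B∩C| = 16.0714.
|A∩B∩C| = 12.6558.
|A ∪ B ∪ C| = 138 − 54.9732 + 12.6558 = 95.68.

95.68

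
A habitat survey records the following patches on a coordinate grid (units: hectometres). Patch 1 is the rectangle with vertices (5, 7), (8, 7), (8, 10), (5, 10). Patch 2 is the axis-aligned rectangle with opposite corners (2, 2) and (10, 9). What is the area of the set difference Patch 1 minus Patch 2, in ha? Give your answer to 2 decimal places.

3.00

|Patch 1∩Patch 2|: x∈[5,8], y∈[7,9] → 3·2 = 6.
|Patch 1| = 9.
|Patch 1 ∖ Patch 2| = |Patch 1| − |Patch 1∩Patch 2| = 9 − 6 = 3.00.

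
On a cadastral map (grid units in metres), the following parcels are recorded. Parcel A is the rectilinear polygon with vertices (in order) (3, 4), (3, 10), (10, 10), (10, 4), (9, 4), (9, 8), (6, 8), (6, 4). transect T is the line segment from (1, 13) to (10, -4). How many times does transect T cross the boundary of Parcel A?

2

The segment meets the boundary at (5.765,4), (3,9.222).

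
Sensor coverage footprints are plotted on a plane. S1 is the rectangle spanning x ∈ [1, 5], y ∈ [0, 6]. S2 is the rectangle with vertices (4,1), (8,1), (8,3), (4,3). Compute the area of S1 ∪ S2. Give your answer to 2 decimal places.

30.00

By inclusion–exclusion:
Individual areas: |S1| = 24, |S2| = 8.
|S1∩S2|: x∈[4,5], y∈[1,3] → 1·2 = 2.
|S1 ∪ S2| = 32 − 2 = 30.00.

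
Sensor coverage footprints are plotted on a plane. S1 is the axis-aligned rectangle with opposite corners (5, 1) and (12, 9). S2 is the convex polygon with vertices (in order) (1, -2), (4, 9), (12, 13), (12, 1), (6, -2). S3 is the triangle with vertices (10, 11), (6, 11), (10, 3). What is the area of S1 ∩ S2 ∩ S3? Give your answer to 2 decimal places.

9.00

The intersection is the polygon with vertices (10,9), (10,3), (7,9).
By the shoelace formula its area is 9.00.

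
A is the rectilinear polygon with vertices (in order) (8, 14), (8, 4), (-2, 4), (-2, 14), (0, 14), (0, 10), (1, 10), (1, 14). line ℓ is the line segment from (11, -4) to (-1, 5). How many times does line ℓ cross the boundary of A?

The segment meets the boundary at (0.333,4).

1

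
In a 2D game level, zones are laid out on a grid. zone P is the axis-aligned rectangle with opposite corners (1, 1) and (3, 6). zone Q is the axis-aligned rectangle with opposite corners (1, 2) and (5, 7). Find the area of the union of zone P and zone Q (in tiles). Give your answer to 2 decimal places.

By inclusion–exclusion:
Individual areas: |zone P| = 10, |zone Q| = 20.
|zone P∩zone Q|: x∈[1,3], y∈[2,6] → 2·4 = 8.
|zone P ∪ zone Q| = 30 − 8 = 22.00.

22.00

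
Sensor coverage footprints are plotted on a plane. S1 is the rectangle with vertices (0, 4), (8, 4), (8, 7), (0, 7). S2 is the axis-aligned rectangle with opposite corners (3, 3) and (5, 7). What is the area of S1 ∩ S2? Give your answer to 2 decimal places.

|S1∩S2|: x∈[3,5], y∈[4,7] → 2·3 = 6.

6.00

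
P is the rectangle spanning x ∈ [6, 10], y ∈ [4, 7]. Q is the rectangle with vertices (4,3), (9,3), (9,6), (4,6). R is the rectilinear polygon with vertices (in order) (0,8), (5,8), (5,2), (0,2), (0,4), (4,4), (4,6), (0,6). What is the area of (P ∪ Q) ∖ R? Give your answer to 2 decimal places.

|P ∪ Q| = 21.
|(P ∪ Q) ∩ R| = 3.
|(P ∪ Q) ∖ R| = 21 − 3 = 18.00.

18.00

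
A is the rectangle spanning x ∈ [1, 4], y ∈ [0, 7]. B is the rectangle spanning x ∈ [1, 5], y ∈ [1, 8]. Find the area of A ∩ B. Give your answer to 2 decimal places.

18.00

|A∩B|: x∈[1,4], y∈[1,7] → 3·6 = 18.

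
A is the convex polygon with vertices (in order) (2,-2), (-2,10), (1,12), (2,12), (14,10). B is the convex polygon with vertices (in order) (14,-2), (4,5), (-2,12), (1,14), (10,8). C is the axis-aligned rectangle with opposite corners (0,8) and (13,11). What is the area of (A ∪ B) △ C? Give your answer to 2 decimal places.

|A ∪ B| = 143.135.
|(A ∪ B) ∩ C| = 36.4167.
|(A ∪ B) △ C| = 143.135 + 39 − 72.8333 = 109.30.

109.30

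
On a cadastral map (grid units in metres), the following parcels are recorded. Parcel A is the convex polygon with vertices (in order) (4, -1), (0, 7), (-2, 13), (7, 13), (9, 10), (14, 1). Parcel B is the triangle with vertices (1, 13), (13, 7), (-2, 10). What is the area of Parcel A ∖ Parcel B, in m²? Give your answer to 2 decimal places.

|Parcel A| = 135.5, |Parcel A∩Parcel B| = 25.2457.
|Parcel A ∖ Parcel B| = |Parcel A| − |Parcel A∩Parcel B| = 135.5 − 25.2457 = 110.25.

110.25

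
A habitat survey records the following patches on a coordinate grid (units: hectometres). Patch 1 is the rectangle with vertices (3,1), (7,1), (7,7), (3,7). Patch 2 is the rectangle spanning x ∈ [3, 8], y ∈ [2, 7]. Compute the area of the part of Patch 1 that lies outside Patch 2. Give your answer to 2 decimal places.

|Patch 1∩Patch 2|: x∈[3,7], y∈[2,7] → 4·5 = 20.
|Patch 1| = 24.
|Patch 1 ∖ Patch 2| = |Patch 1| − |Patch 1∩Patch 2| = 24 − 20 = 4.00.

4.00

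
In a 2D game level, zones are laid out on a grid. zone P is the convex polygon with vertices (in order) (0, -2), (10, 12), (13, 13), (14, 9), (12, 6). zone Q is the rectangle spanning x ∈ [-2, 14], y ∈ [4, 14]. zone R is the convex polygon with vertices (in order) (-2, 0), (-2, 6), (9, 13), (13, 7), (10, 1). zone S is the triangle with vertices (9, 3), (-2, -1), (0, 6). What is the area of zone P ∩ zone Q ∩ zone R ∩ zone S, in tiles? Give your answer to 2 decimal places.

0.40

The intersection is the polygon with vertices (4.286,4), (4.615,4.462), (6,4).
By the shoelace formula its area is 0.40.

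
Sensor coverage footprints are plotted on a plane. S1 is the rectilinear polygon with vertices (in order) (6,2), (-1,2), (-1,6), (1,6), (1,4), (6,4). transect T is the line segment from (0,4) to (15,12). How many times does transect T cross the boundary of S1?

1

The segment meets the boundary at (1,4.533).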